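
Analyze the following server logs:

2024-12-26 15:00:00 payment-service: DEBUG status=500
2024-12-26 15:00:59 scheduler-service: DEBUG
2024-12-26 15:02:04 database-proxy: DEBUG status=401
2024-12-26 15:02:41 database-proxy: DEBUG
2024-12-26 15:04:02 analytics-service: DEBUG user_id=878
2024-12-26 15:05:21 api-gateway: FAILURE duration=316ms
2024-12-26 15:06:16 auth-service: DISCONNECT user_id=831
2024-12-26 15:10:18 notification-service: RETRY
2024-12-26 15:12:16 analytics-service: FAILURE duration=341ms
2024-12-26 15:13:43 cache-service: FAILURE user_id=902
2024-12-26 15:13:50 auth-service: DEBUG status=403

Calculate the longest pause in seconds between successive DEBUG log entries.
588

To find the longest gap:

1. Extract all DEBUG events in chronological order
2. Calculate time differences between consecutive events
3. Find the maximum difference
4. Longest gap: 588 seconds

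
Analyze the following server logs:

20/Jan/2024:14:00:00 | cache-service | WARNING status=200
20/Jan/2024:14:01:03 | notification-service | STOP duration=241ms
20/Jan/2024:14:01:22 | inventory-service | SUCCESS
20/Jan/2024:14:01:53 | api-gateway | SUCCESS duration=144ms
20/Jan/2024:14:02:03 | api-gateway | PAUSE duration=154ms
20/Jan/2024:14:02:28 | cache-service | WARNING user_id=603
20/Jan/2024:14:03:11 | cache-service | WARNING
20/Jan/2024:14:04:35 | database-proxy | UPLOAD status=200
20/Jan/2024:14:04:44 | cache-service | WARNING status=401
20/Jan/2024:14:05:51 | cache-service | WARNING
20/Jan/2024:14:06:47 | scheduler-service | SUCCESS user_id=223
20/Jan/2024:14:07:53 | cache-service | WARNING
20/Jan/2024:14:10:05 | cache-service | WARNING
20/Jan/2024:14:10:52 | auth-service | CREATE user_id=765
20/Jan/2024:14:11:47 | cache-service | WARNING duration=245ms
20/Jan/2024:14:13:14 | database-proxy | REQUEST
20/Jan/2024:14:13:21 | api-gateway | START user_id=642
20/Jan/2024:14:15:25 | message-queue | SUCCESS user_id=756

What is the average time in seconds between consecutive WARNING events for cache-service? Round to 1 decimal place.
101.0

To calculate average interval:

1. Find all WARNING events for cache-service in order
2. Calculate time gaps between consecutive events
3. Compute mean of gaps: 707 / 7 = 101.0 seconds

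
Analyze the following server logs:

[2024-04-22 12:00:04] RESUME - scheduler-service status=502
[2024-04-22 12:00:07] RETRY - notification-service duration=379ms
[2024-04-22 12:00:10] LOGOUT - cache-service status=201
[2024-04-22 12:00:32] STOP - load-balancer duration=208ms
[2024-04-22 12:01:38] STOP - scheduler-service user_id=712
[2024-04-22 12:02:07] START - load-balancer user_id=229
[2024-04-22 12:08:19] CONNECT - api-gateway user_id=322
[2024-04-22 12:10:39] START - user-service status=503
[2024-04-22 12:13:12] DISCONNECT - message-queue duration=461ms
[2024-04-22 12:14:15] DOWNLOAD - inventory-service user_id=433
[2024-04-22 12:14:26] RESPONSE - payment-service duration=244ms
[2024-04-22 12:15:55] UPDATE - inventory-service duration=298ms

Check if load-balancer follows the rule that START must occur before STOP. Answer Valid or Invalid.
Invalid

To validate ordering:

1. Required order: START → STOP
2. Rule: START must occur before STOP
3. Check actual order of events for load-balancer
4. Result: Invalid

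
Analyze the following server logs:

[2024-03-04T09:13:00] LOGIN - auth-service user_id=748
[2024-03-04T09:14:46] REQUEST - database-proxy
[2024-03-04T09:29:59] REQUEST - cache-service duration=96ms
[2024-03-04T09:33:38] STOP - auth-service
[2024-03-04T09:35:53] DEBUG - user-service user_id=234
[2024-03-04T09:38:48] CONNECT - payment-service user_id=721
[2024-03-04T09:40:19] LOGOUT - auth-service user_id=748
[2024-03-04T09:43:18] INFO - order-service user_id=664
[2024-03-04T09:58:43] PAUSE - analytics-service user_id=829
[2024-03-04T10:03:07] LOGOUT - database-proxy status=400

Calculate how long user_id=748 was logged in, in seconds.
1639

To calculate session duration:

1. Find LOGIN event for user_id=748: 2024-03-04T09:13:00
2. Find LOGOUT event for user_id=748: 2024-03-04T09:40:19
3. Session duration: 2024-03-04T09:40:19 - 2024-03-04T09:13:00 = 1639 seconds (27 minutes)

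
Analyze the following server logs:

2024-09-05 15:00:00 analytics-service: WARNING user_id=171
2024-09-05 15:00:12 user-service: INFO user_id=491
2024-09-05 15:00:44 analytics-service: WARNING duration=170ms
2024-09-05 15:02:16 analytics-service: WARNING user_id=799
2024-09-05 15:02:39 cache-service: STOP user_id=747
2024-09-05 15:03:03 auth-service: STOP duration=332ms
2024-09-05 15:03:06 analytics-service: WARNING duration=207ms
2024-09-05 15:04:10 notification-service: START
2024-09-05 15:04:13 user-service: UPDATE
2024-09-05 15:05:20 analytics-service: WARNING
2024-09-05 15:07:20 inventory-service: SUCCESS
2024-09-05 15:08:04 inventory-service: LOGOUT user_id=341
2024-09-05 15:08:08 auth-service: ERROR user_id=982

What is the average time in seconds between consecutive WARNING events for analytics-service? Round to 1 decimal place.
80.0

To calculate average interval:

1. Find all WARNING events for analytics-service in order
2. Calculate time gaps between consecutive events
3. Compute mean of gaps: 320 / 4 = 80.0 seconds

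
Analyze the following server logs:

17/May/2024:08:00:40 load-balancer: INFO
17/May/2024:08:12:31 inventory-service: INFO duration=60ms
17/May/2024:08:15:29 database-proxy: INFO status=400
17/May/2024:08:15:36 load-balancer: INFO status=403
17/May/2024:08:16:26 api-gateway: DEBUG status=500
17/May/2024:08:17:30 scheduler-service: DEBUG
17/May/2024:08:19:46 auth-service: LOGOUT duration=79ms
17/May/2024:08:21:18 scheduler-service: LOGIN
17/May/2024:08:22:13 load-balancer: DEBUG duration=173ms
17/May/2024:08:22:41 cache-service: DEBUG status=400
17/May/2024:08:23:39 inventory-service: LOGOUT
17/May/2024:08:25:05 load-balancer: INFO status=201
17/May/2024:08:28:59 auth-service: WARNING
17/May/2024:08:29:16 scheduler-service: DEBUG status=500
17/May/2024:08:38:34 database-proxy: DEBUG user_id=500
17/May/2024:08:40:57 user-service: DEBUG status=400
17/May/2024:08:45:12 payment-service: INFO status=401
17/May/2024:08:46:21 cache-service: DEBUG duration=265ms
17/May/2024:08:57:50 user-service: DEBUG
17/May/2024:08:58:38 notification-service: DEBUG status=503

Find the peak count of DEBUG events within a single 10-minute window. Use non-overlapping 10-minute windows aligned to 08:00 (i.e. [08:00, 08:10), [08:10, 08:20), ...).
3

To find the burst window:

1. Divide the log period into non-overlapping 10-minute windows starting at 08:00
2. Count DEBUG events in each window
3. Find the window with maximum count
4. Maximum events in a window: 3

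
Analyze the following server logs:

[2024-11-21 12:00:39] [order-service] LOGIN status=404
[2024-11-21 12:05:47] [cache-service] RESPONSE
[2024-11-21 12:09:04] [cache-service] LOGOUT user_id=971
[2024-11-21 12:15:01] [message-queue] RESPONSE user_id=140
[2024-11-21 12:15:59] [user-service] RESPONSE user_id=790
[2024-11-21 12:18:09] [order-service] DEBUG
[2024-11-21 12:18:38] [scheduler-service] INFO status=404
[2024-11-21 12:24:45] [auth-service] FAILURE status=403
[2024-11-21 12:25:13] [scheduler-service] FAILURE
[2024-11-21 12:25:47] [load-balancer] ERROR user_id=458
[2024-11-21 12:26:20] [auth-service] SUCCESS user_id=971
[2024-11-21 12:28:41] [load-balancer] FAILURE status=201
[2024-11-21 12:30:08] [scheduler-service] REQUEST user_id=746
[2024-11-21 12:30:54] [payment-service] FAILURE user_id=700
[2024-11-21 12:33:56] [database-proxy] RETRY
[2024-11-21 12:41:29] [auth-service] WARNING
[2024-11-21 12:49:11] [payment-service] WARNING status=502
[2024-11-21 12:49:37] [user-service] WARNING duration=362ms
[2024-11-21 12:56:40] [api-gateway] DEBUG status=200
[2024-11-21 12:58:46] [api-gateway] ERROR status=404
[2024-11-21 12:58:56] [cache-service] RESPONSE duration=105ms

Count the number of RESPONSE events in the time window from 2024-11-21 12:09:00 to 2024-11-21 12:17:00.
2

To count events in the time window:

1. Window boundaries: 2024-11-21 12:09:00 to 2024-11-21 12:17:00
2. Filter for RESPONSE events within this window
3. Count matching events: 2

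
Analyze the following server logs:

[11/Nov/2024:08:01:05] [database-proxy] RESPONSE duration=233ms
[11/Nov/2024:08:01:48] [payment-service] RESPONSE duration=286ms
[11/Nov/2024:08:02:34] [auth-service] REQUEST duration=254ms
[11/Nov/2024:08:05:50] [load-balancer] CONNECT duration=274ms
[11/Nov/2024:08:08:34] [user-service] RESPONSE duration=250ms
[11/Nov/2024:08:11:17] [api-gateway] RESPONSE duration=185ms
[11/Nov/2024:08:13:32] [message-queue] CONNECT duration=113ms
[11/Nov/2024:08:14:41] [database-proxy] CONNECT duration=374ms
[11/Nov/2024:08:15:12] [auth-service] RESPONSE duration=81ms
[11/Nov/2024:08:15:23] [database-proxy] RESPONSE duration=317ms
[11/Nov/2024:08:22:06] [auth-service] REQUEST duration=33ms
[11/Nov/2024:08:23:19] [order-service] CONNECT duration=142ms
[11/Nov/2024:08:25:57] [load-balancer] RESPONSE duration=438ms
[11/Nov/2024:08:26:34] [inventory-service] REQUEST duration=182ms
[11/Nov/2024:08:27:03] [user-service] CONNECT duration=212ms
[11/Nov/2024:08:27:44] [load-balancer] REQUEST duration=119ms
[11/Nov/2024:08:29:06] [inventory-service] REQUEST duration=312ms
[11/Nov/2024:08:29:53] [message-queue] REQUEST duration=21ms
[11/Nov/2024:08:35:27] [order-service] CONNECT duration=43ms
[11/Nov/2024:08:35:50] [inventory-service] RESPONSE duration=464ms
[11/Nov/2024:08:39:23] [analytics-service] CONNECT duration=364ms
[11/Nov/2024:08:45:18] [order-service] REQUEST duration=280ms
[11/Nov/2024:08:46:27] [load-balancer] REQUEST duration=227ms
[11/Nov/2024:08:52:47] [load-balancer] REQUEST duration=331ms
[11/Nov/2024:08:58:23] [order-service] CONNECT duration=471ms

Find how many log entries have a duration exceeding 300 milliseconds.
8

To count timeouts:

1. Threshold: 300ms
2. Extract duration from each log entry
3. Count entries where duration > 300
4. Timeout count: 8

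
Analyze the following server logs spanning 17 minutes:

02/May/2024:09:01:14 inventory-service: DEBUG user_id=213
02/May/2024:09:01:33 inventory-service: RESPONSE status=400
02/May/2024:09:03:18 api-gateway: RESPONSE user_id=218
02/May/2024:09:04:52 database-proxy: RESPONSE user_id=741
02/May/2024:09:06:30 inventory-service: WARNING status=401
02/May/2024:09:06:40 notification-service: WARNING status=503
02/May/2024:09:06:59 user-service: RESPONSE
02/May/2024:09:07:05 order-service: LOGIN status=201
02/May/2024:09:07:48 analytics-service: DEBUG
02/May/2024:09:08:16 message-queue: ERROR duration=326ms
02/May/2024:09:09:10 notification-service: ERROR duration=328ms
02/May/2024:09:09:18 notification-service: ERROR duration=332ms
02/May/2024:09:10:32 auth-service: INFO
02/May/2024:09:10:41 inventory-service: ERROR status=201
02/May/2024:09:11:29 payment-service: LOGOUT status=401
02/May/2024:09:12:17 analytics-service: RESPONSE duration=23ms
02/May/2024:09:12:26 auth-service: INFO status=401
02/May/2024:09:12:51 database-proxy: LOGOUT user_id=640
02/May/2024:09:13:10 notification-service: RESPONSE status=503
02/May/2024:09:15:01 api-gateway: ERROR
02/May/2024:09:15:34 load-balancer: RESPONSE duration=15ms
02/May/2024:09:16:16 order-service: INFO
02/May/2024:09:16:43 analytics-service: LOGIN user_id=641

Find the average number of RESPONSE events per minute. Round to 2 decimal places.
0.41

To calculate the rate:

1. Count total RESPONSE events: 7
2. Total time period: 17 minutes
3. Rate = 7 / 17 = 0.41 events per minute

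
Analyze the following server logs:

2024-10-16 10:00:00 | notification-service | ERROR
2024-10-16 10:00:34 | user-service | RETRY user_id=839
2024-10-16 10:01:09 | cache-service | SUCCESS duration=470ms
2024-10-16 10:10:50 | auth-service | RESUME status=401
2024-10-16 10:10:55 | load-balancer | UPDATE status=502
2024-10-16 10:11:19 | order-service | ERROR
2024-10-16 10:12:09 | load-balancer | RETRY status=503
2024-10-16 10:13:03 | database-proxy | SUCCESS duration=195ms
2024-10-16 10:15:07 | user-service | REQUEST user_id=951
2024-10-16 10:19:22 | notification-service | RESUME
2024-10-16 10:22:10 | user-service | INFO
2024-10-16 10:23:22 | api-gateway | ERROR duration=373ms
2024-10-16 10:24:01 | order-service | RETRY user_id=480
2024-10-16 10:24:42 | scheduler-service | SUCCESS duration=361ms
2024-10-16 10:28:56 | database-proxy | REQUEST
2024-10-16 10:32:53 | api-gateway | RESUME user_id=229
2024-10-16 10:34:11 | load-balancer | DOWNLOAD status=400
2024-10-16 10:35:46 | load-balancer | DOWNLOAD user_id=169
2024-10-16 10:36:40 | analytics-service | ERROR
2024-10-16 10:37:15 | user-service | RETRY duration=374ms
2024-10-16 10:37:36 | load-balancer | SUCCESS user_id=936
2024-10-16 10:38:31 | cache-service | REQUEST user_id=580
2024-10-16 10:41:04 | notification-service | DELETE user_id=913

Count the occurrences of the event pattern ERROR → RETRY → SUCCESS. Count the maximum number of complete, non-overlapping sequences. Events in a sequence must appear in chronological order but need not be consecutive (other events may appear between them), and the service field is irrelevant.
4

To count sequences:

1. Look for pattern: ERROR → RETRY → SUCCESS
2. Greedily scan the log in chronological order, matching each sequence element in turn (ignoring service)
3. Each time the full pattern completes, increment the count and restart matching from the next event
4. Complete non-overlapping sequences found: 4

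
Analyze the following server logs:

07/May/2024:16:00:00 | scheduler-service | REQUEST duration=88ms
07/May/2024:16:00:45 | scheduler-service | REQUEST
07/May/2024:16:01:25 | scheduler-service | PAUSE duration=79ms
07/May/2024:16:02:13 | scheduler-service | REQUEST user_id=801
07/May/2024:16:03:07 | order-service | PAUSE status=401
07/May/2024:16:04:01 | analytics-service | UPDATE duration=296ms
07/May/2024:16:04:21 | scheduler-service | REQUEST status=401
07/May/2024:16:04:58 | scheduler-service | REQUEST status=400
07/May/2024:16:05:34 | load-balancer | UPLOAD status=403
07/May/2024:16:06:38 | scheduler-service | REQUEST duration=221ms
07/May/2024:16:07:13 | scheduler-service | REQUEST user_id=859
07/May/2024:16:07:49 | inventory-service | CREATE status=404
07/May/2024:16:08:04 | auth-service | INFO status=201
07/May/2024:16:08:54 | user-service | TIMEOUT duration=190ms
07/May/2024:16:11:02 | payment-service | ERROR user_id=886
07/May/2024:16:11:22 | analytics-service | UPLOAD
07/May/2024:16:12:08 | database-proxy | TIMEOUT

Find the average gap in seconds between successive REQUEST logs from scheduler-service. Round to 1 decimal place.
72.2

To calculate average interval:

1. Find all REQUEST events for scheduler-service in order
2. Calculate time gaps between consecutive events
3. Compute mean of gaps: 433 / 6 = 72.2 seconds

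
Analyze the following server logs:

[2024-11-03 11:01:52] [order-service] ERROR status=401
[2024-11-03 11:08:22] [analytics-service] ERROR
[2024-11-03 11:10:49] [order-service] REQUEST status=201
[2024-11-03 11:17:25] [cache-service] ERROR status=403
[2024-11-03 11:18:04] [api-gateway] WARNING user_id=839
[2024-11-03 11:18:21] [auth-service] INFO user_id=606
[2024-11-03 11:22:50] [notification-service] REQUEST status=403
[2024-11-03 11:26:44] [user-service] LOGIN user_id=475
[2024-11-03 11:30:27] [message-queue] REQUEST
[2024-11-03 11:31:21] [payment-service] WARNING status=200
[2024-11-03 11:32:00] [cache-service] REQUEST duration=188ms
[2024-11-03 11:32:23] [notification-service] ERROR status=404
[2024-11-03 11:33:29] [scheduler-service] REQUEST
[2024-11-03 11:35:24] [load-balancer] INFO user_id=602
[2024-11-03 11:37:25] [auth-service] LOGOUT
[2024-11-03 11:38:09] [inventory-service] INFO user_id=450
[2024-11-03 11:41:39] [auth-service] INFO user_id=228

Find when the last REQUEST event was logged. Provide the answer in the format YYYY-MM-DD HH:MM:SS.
2024-11-03 11:33:29

To find the last event:

1. Filter for all REQUEST events
2. Sort by timestamp
3. Select the last one
4. Timestamp: 2024-11-03 11:33:29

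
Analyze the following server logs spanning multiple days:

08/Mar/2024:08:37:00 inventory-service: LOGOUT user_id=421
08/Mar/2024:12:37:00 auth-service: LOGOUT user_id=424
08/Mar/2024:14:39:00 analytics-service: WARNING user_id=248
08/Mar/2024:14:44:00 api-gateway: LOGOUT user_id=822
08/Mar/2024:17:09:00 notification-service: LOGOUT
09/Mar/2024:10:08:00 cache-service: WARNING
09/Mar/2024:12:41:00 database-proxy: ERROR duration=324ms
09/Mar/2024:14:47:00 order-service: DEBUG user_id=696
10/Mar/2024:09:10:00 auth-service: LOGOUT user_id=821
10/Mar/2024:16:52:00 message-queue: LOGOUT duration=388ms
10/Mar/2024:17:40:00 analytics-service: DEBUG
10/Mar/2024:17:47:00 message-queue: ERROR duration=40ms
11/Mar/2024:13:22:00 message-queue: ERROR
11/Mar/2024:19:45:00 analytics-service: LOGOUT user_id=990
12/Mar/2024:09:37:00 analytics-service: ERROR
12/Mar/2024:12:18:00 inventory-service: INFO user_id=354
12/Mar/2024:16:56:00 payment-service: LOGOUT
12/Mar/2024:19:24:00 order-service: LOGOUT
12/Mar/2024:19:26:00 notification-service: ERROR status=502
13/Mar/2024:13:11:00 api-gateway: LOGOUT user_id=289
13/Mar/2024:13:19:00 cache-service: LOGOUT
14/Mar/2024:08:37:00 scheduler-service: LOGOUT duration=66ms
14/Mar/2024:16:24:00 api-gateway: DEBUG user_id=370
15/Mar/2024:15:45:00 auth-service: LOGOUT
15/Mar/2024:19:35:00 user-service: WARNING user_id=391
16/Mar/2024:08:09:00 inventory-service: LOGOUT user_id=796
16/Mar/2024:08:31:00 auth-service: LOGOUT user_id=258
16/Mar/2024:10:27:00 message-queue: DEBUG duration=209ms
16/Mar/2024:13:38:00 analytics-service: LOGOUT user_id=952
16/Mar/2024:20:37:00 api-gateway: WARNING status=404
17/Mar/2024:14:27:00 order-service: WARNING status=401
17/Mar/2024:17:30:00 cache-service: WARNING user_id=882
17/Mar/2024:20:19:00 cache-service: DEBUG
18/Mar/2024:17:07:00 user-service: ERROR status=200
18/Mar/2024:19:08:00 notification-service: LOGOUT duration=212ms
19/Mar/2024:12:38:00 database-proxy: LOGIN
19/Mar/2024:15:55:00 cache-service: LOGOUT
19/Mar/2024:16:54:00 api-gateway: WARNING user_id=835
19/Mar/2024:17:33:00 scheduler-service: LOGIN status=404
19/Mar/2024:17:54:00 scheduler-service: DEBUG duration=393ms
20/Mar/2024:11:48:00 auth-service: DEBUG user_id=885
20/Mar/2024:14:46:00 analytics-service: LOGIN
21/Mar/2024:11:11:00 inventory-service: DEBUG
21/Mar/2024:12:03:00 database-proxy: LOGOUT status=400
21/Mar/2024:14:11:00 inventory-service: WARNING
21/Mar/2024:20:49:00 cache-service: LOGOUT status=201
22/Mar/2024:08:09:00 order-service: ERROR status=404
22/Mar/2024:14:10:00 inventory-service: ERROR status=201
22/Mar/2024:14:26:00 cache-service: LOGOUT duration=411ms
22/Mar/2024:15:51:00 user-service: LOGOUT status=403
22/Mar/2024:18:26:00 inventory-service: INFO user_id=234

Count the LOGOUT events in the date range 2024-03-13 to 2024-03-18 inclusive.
8

To filter by date range:

1. Date range: 2024-03-13 through 2024-03-18, both dates inclusive
2. Filter for LOGOUT events whose date falls in this range
3. Count matching events: 8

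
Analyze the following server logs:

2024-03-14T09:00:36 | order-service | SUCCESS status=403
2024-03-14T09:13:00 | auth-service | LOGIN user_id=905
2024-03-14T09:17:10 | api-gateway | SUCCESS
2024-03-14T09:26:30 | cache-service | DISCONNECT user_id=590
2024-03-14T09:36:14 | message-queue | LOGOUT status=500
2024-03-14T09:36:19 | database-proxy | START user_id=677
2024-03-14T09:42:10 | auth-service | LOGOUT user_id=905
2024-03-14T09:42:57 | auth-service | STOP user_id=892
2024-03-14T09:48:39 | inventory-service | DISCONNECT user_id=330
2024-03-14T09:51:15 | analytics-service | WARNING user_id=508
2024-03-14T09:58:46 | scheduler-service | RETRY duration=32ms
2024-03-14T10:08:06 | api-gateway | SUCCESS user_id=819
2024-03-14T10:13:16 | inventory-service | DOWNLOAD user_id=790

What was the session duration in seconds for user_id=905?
1750

To calculate session duration:

1. Find LOGIN event for user_id=905: 2024-03-14T09:13:00
2. Find LOGOUT event for user_id=905: 2024-03-14T09:42:10
3. Session duration: 2024-03-14T09:42:10 - 2024-03-14T09:13:00 = 1750 seconds (29 minutes)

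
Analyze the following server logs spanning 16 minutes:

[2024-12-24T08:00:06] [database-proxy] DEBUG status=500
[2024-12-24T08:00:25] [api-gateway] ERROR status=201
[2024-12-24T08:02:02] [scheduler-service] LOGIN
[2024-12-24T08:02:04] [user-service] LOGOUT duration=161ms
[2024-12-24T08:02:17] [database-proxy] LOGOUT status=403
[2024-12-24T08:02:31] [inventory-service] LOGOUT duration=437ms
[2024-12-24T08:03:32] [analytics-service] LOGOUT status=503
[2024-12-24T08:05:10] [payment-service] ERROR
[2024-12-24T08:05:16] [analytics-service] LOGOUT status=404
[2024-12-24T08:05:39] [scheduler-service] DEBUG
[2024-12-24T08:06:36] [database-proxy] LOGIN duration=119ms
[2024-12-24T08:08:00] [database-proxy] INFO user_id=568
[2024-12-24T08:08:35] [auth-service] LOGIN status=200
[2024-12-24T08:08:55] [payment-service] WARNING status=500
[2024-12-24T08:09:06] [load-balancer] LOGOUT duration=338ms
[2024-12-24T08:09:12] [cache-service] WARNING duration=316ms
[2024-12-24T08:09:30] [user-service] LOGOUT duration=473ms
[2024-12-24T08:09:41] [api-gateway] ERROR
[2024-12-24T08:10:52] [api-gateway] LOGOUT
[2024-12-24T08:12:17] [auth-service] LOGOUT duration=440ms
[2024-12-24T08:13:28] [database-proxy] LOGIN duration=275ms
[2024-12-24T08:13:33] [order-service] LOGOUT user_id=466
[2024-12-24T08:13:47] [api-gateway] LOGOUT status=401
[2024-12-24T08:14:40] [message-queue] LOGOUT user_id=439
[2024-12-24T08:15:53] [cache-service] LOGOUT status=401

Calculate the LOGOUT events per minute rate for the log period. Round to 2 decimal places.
0.81

To calculate the rate:

1. Count total LOGOUT events: 13
2. Total time period: 16 minutes
3. Rate = 13 / 16 = 0.81 events per minute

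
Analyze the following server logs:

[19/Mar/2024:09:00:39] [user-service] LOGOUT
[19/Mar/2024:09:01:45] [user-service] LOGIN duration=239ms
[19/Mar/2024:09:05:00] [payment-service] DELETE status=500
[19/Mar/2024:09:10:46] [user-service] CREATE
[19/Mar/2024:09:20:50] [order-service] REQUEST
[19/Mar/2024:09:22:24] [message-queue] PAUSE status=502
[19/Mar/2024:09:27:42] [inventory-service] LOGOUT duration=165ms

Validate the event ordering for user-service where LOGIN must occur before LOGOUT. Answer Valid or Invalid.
Invalid

To validate ordering:

1. Required order: LOGIN → LOGOUT
2. Rule: LOGIN must occur before LOGOUT
3. Check actual order of events for user-service
4. Result: Invalid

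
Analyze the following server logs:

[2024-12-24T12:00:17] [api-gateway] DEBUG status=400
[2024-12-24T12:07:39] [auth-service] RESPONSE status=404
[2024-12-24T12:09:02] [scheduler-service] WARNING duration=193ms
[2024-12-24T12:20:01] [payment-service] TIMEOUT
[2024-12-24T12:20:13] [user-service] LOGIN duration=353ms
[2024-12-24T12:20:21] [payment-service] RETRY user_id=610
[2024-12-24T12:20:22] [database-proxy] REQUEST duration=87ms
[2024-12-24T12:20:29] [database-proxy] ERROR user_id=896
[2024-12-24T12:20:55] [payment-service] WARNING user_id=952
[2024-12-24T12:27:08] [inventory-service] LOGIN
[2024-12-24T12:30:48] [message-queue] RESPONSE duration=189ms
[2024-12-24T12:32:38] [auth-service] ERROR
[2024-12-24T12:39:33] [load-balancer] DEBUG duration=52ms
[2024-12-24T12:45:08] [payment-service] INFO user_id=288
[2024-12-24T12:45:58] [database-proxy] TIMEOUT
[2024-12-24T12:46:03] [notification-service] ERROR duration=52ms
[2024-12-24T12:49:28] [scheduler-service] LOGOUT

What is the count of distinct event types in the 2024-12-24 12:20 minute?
6

To count unique event types:

1. Filter events in the minute starting at 2024-12-24 12:20
2. Extract event types from matching entries
3. Count unique types: 6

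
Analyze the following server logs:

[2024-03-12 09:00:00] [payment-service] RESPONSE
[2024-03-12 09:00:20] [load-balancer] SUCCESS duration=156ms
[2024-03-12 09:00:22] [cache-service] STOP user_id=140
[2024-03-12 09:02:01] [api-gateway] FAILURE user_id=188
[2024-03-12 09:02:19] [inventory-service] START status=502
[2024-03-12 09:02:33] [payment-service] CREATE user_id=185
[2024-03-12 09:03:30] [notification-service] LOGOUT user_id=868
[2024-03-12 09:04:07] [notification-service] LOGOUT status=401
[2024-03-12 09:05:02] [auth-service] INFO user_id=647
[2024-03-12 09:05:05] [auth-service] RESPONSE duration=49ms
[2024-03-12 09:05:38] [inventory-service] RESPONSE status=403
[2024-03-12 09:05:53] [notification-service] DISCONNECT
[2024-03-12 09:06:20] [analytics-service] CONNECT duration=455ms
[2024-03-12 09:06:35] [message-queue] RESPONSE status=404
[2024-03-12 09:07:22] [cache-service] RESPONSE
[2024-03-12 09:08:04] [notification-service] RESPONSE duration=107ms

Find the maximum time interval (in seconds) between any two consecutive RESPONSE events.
305

To find the longest gap:

1. Extract all RESPONSE events in chronological order
2. Calculate time differences between consecutive events
3. Find the maximum difference
4. Longest gap: 305 seconds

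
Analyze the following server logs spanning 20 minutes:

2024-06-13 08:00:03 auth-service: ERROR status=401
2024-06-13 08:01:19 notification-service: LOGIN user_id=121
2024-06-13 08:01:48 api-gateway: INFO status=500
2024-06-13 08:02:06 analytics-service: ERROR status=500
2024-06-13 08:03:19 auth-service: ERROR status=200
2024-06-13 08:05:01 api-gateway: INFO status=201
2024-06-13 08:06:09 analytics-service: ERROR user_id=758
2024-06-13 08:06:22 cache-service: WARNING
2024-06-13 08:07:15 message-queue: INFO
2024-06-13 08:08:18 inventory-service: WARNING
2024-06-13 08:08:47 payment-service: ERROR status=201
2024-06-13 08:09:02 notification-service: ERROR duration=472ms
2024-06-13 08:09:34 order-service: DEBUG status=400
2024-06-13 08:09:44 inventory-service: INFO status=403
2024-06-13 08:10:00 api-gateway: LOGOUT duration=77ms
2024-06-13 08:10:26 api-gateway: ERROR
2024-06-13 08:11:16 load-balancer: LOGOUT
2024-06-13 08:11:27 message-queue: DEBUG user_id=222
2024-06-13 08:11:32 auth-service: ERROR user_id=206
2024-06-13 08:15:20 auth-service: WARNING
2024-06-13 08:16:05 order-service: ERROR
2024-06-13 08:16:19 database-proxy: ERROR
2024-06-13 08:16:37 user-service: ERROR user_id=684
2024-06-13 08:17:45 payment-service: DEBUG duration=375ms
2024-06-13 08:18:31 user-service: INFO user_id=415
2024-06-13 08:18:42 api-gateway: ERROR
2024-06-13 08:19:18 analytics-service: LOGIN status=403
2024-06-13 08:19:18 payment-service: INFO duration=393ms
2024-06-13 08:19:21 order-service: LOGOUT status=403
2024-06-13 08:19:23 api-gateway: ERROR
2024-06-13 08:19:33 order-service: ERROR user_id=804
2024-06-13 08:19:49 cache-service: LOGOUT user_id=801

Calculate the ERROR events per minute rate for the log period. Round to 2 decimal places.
0.7

To calculate the rate:

1. Count total ERROR events: 14
2. Total time period: 20 minutes
3. Rate = 14 / 20 = 0.7 events per minute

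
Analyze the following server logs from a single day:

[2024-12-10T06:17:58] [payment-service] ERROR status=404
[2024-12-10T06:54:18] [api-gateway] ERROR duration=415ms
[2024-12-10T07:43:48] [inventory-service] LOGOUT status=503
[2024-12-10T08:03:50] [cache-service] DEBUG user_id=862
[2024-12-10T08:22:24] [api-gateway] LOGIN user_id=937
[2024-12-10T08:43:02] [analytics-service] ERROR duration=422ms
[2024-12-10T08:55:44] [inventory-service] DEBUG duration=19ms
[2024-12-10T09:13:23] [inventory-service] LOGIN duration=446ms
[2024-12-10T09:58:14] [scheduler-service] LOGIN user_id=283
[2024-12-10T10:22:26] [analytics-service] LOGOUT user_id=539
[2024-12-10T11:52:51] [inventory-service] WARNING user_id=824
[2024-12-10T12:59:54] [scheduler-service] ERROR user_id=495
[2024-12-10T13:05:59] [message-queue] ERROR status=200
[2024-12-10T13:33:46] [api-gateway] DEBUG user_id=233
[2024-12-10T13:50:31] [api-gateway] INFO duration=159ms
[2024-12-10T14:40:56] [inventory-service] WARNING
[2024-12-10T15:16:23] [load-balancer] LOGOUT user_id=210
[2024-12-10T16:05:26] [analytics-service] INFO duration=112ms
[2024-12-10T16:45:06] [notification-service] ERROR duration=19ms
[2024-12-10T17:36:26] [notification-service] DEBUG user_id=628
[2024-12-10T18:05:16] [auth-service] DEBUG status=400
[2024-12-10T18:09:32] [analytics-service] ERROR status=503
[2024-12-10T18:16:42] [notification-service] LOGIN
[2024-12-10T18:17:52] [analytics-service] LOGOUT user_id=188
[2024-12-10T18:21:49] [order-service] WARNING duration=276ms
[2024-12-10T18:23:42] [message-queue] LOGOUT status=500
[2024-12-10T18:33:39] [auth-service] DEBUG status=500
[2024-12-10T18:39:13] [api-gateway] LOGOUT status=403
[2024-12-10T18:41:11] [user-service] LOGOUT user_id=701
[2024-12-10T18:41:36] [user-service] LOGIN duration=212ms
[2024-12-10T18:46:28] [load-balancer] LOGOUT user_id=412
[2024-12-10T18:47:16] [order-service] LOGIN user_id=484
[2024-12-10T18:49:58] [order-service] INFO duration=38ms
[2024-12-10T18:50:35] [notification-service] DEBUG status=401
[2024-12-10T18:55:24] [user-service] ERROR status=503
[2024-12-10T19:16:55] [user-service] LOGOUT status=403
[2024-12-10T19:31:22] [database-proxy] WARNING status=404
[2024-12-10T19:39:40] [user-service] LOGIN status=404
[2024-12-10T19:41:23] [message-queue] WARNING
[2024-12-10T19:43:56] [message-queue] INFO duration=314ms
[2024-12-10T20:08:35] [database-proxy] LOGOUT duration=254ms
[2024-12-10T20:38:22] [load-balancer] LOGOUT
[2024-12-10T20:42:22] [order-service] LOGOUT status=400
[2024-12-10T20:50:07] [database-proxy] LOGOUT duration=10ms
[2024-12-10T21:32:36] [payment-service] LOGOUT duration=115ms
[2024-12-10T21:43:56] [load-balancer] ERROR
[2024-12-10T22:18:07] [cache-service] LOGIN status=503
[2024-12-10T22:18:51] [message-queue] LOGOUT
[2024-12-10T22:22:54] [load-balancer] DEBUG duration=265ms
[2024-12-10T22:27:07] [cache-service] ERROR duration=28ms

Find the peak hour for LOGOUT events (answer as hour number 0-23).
18

To find the peak hour:

1. Group all LOGOUT events by hour
2. Count events in each hour
3. Find hour with maximum count
4. Peak hour: 18 (with 5 events)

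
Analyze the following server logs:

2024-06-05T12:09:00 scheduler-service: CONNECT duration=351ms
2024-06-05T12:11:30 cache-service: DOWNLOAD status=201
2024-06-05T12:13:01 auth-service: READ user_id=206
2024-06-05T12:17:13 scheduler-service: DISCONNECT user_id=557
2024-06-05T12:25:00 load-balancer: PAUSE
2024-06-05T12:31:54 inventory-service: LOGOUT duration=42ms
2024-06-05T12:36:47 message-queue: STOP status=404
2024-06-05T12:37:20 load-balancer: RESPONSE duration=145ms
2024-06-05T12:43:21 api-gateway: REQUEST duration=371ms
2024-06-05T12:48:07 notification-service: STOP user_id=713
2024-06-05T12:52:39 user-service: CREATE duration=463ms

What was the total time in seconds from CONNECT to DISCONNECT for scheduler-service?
493

To calculate state duration:

1. Find CONNECT event for scheduler-service: 2024-06-05T12:09:00
2. Find DISCONNECT event for scheduler-service: 2024-06-05T12:17:13
3. Calculate duration: 2024-06-05T12:17:13 - 2024-06-05T12:09:00 = 493 seconds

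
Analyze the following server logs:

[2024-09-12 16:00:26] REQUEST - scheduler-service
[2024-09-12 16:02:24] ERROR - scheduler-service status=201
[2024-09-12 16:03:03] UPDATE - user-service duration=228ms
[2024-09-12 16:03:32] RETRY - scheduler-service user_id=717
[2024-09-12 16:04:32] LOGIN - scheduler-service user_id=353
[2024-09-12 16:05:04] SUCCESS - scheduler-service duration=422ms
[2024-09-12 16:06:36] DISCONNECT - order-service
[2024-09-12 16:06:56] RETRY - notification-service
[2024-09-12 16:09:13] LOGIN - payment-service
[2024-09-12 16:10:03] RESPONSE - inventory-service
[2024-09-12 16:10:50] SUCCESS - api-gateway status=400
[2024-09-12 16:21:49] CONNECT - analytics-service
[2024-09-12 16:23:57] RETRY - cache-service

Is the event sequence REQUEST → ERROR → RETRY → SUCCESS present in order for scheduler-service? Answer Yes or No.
Yes

To verify sequence order:

1. Find all events in sequence REQUEST → ERROR → RETRY → SUCCESS for scheduler-service
2. Extract their timestamps
3. Check if timestamps are in ascending order
4. Result: Yes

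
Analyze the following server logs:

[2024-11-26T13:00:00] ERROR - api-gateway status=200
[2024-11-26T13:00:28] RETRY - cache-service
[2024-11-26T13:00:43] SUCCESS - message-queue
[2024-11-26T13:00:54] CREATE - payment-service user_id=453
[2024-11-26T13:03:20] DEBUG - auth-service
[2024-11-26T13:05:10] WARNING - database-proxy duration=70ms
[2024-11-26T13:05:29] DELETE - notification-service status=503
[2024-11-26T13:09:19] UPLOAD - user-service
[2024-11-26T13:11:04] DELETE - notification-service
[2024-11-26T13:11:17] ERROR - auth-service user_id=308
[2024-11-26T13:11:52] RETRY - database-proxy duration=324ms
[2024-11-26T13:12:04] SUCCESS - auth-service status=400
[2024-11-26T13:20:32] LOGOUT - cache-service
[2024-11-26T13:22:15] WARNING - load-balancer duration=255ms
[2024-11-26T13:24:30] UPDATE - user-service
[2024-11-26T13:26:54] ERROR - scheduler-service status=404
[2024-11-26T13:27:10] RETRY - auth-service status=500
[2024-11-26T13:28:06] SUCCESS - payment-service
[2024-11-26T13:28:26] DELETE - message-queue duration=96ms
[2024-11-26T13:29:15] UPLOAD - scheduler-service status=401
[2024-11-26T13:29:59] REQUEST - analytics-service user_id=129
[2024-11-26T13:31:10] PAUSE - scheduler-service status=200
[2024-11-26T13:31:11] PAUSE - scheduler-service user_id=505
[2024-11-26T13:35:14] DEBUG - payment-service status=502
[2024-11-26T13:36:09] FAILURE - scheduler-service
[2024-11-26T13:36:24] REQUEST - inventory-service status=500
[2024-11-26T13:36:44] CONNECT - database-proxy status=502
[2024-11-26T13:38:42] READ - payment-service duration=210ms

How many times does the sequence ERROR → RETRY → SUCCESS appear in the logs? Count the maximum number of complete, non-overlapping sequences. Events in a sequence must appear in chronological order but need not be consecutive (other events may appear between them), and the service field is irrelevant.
3

To count sequences:

1. Look for pattern: ERROR → RETRY → SUCCESS
2. Greedily scan the log in chronological order, matching each sequence element in turn (ignoring service)
3. Each time the full pattern completes, increment the count and restart matching from the next event
4. Complete non-overlapping sequences found: 3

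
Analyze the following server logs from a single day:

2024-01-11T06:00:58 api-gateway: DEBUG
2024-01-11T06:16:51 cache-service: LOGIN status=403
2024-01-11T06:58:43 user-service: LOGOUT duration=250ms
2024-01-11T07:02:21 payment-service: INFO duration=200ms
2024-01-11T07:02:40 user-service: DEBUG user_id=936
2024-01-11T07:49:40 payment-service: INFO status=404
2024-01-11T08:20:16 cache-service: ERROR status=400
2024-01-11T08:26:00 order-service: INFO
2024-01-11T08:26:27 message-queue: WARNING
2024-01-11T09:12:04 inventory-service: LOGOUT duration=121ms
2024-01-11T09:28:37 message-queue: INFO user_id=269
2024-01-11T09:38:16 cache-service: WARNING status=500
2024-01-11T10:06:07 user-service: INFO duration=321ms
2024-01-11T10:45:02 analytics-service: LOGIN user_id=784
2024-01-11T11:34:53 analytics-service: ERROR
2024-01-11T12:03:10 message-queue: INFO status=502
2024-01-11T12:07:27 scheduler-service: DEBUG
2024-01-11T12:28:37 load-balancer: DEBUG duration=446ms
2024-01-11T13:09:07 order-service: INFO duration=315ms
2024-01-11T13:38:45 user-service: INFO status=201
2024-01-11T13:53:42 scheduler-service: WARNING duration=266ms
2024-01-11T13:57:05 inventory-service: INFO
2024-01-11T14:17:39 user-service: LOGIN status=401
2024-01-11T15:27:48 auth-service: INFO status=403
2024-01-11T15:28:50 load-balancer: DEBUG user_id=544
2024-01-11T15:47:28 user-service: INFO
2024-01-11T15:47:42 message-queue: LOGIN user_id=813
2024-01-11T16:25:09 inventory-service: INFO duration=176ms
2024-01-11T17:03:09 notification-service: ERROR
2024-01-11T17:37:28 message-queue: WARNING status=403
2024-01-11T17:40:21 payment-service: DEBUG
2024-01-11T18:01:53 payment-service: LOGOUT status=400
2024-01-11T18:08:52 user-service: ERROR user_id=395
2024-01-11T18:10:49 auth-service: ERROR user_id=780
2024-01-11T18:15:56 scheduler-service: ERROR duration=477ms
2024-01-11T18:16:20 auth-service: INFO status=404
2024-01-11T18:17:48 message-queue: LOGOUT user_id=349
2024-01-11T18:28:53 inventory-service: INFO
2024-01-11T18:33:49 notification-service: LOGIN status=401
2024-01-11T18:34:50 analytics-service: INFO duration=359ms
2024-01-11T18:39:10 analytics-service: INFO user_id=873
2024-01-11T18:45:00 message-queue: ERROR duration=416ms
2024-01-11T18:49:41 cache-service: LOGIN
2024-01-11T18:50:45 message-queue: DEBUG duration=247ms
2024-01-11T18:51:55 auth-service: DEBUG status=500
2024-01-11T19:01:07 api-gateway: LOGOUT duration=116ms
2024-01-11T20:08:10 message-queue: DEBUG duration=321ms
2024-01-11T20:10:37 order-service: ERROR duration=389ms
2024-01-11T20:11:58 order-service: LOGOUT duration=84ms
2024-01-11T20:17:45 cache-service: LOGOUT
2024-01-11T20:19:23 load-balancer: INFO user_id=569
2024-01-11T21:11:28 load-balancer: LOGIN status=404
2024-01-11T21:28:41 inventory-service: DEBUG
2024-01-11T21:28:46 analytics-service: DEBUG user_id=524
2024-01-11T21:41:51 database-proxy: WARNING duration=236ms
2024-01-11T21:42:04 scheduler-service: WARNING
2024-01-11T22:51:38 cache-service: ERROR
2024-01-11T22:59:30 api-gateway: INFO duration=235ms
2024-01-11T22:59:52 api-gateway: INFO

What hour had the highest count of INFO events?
18

To find the peak hour:

1. Group all INFO events by hour
2. Count events in each hour
3. Find hour with maximum count
4. Peak hour: 18 (with 4 events)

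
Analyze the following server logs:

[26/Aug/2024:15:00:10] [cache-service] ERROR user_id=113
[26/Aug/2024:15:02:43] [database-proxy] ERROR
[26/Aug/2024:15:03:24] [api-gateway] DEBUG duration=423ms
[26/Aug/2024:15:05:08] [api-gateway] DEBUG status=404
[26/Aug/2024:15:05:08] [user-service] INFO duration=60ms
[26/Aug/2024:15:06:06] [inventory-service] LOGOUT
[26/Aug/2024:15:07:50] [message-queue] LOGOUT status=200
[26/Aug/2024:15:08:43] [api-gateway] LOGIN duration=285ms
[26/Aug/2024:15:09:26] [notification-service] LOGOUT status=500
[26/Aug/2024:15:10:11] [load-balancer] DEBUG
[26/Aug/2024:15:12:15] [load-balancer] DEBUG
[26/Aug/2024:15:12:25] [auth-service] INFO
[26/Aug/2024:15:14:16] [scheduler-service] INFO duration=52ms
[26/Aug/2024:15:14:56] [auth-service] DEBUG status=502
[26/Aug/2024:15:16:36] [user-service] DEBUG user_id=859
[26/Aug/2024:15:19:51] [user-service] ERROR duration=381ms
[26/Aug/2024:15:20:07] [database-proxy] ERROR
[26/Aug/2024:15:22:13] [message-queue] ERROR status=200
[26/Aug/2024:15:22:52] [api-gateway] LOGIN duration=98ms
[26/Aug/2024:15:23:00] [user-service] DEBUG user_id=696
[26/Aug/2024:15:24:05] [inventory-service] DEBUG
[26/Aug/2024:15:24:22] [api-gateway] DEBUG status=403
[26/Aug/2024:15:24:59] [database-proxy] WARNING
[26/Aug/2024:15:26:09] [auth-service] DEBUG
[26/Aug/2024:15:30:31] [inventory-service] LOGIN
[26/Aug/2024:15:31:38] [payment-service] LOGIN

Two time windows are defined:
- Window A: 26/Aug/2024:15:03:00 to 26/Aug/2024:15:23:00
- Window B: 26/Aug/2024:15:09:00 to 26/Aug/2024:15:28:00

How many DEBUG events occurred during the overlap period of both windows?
5

To find overlap events:

1. Window A: 26/Aug/2024:15:03:00 to 26/Aug/2024:15:23:00
2. Window B: 26/Aug/2024:15:09:00 to 26/Aug/2024:15:28:00
3. Overlap period: 26/Aug/2024:15:09:00 to 26/Aug/2024:15:23:00
4. Count DEBUG events in overlap: 5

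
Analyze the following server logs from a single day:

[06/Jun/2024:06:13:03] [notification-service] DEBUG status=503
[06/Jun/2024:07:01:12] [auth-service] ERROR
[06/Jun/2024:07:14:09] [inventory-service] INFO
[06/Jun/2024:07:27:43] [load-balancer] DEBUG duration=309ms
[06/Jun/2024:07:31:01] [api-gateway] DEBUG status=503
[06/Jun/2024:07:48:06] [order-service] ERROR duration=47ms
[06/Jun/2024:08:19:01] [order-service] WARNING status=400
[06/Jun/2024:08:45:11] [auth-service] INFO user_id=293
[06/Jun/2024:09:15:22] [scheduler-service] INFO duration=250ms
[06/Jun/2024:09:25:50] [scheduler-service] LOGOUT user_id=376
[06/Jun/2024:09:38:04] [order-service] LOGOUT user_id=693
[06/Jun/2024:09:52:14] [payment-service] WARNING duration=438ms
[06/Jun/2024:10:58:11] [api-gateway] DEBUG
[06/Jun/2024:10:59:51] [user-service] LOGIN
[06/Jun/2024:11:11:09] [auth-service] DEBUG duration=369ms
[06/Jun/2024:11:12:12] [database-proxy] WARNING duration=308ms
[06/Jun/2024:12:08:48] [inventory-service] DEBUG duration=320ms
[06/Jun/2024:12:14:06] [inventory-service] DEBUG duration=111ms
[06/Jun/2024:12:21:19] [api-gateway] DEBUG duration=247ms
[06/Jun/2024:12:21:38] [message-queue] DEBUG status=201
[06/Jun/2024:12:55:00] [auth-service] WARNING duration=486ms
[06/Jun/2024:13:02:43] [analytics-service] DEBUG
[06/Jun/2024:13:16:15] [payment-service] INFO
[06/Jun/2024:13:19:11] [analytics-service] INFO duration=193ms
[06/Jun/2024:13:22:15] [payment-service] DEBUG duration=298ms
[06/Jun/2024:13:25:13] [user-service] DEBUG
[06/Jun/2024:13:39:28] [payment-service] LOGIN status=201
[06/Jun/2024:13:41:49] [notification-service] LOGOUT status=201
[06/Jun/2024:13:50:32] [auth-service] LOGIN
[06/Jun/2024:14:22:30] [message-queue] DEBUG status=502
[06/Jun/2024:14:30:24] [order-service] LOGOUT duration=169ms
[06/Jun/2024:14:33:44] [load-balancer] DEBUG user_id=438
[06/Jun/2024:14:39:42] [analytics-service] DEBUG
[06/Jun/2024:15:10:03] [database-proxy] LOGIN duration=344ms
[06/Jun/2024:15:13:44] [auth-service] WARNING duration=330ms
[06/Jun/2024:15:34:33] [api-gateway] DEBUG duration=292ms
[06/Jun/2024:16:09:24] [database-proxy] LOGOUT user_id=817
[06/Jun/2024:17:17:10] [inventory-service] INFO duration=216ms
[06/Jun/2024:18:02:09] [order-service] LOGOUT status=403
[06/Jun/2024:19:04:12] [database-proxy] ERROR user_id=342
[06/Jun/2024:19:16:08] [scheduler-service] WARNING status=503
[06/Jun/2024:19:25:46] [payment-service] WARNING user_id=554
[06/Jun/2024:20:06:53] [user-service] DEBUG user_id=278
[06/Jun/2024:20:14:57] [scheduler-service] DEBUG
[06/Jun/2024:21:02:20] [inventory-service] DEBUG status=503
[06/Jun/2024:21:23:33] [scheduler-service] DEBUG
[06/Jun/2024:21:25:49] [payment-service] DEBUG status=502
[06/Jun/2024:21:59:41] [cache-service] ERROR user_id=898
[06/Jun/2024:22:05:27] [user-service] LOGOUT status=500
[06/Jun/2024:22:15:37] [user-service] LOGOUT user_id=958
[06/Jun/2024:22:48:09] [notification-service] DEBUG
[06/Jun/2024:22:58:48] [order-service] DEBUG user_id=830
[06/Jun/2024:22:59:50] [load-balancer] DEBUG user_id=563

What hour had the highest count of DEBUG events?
12

To find the peak hour:

1. Group all DEBUG events by hour
2. Count events in each hour
3. Find hour with maximum count
4. Peak hour: 12 (with 4 events)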